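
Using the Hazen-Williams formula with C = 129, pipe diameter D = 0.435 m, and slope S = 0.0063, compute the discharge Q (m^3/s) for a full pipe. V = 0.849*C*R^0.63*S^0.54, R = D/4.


For a full circular pipe, R = D/4 = 0.435/4 = 0.1087 m.
V = 0.849 * 129 * 0.1087^0.63 * 0.0063^0.54
  = 0.849 * 129 * 0.247144 * 0.06481
  = 1.7543 m/s.
Pipe area A = pi*D^2/4 = pi*0.435^2/4 = 0.1486 m^2.
Q = A * V = 0.1486 * 1.7543 = 0.2607 m^3/s.

0.2607


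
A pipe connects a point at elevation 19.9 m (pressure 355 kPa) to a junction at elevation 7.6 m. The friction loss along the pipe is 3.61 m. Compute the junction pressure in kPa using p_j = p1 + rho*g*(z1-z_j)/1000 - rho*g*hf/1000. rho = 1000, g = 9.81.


Junction pressure: p_j = p1 + rho*g*(z1 - z_j)/1000 - rho*g*hf/1000.
Elevation term = 1000*9.81*(19.9 - 7.6)/1000 = 120.663 kPa.
Friction term = 1000*9.81*3.61/1000 = 35.414 kPa.
p_j = 355 + 120.663 - 35.414 = 440.25 kPa.

440.25


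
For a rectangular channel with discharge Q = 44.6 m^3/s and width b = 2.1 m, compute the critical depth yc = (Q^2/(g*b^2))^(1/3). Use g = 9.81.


Using yc = (Q^2 / (g * b^2))^(1/3):
Q^2 = 44.6^2 = 1989.16.
g * b^2 = 9.81 * 2.1^2 = 9.81 * 4.41 = 43.26.
Q^2 / (g*b^2) = 1989.16 / 43.26 = 45.9815.
yc = 45.9815^(1/3) = 3.5825 m.

3.5825


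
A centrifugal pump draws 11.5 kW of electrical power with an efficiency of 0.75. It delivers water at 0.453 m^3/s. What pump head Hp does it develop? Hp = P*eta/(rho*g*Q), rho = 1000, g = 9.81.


Pump head formula: Hp = P * eta / (rho * g * Q).
Numerator: P * eta = 11.5 * 1000 * 0.75 = 8625.0 W.
Denominator: rho * g * Q = 1000 * 9.81 * 0.453 = 4443.93.
Hp = 8625.0 / 4443.93 = 1.94 m.

1.94


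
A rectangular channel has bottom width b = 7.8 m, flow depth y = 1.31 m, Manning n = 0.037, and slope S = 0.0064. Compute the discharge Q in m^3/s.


For a rectangular channel, the cross-sectional area A = b * y = 7.8 * 1.31 = 10.22 m^2.
The wetted perimeter P = b + 2y = 7.8 + 2*1.31 = 10.42 m.
Hydraulic radius R = A/P = 10.22/10.42 = 0.9806 m.
Velocity V = (1/n)*R^(2/3)*S^(1/2) = (1/0.037)*0.9806^(2/3)*0.0064^(1/2) = 2.1341 m/s.
Discharge Q = A * V = 10.22 * 2.1341 = 21.807 m^3/s.

21.807


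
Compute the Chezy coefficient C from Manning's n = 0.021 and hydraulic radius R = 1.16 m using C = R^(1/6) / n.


The Chezy coefficient relates to Manning's n through C = R^(1/6) / n.
R^(1/6) = 1.16^(1/6) = 1.025045.
C = 1.025045 / 0.021 = 48.81 m^(1/2)/s.

48.81


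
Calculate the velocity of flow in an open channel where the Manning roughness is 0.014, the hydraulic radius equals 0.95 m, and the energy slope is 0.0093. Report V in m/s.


Manning's equation gives V = (1/n) * R^(2/3) * S^(1/2).
First, compute R^(2/3) = 0.95^(2/3) = 0.9664.
Next, S^(1/2) = 0.0093^(1/2) = 0.096437.
Then 1/n = 1/0.014 = 71.43.
V = 71.43 * 0.9664 * 0.096437 = 6.6568 m/s.

6.6568


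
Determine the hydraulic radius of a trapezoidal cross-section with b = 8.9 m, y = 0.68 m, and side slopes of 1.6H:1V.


For a trapezoidal section with side slope z:
A = (b + z*y)*y = (8.9 + 1.6*0.68)*0.68 = 6.792 m^2.
P = b + 2*y*sqrt(1 + z^2) = 8.9 + 2*0.68*sqrt(1 + 1.6^2) = 11.466 m.
R = A/P = 6.792 / 11.466 = 0.5923 m.

0.5923


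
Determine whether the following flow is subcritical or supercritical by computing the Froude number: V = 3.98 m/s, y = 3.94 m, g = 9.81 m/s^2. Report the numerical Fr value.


The Froude number is defined as Fr = V / sqrt(g*y).
g*y = 9.81 * 3.94 = 38.6514.
sqrt(g*y) = sqrt(38.6514) = 6.217.
Fr = 3.98 / 6.217 = 0.6402.
Since Fr < 1, the flow is subcritical.

0.6402


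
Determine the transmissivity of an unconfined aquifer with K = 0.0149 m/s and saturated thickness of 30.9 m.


Transmissivity is defined as T = K * h.
T = 0.0149 * 30.9
  = 0.4604 m^2/s.

0.4604


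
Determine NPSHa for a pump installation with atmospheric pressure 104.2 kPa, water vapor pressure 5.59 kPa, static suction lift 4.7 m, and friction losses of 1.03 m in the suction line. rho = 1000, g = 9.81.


NPSHa = p_atm/(rho*g) - z_s - hf_s - p_vap/(rho*g).
p_atm/(rho*g) = 104.2*1000 / (1000*9.81) = 10.622 m.
p_vap/(rho*g) = 5.59*1000 / (1000*9.81) = 0.57 m.
NPSHa = 10.622 - 4.7 - 1.03 - 0.57
      = 4.32 m.

4.32


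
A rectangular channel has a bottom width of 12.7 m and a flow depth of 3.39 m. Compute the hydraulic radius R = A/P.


For a rectangular section:
Flow area A = b * y = 12.7 * 3.39 = 43.05 m^2.
Wetted perimeter P = b + 2y = 12.7 + 2*3.39 = 19.48 m.
Hydraulic radius R = A/P = 43.05 / 19.48 = 2.2101 m.

2.2101


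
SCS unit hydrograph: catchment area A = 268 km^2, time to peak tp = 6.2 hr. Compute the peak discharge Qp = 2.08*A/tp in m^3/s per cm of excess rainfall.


SCS formula: Qp = 2.08 * A / tp.
Qp = 2.08 * 268 / 6.2
   = 557.44 / 6.2
   = 89.91 m^3/s per cm.

89.91


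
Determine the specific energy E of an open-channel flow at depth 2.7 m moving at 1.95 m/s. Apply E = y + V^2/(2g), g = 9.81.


Specific energy E = y + V^2/(2g).
Velocity head = V^2/(2g) = 1.95^2 / (2*9.81) = 3.8025 / 19.62 = 0.1938 m.
E = 2.7 + 0.1938 = 2.8938 m.

2.8938


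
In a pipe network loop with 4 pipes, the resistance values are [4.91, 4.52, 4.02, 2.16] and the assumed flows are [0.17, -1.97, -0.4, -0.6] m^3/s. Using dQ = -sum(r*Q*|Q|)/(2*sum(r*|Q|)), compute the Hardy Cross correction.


Numerator terms (r*Q*|Q|): 4.91*0.17*|0.17| = 0.1419; 4.52*-1.97*|-1.97| = -17.5417; 4.02*-0.4*|-0.4| = -0.6432; 2.16*-0.6*|-0.6| = -0.7776.
Sum of numerator = -18.8206.
Denominator terms (r*|Q|): 4.91*|0.17| = 0.8347; 4.52*|-1.97| = 8.9044; 4.02*|-0.4| = 1.608; 2.16*|-0.6| = 1.296.
2 * sum of denominator = 2 * 12.6431 = 25.2862.
dQ = --18.8206 / 25.2862 = 0.7443 m^3/s.

0.7443


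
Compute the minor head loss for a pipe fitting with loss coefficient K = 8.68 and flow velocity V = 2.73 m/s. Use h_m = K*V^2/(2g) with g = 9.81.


Minor loss formula: h_m = K * V^2/(2g).
V^2 = 2.73^2 = 7.4529.
V^2/(2g) = 7.4529 / 19.62 = 0.3799 m.
h_m = 8.68 * 0.3799 = 3.2972 m.

3.2972


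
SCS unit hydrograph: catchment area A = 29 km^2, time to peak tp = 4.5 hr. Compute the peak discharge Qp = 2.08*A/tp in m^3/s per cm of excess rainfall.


SCS formula: Qp = 2.08 * A / tp.
Qp = 2.08 * 29 / 4.5
   = 60.32 / 4.5
   = 13.4 m^3/s per cm.

13.4


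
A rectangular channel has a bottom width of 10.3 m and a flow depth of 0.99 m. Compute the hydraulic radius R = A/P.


For a rectangular section:
Flow area A = b * y = 10.3 * 0.99 = 10.2 m^2.
Wetted perimeter P = b + 2y = 10.3 + 2*0.99 = 12.28 m.
Hydraulic radius R = A/P = 10.2 / 12.28 = 0.8304 m.

0.8304


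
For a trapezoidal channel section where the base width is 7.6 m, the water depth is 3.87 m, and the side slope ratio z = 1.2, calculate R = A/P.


For a trapezoidal section with side slope z:
A = (b + z*y)*y = (7.6 + 1.2*3.87)*3.87 = 47.384 m^2.
P = b + 2*y*sqrt(1 + z^2) = 7.6 + 2*3.87*sqrt(1 + 1.2^2) = 19.69 m.
R = A/P = 47.384 / 19.69 = 2.4065 m.

2.4065


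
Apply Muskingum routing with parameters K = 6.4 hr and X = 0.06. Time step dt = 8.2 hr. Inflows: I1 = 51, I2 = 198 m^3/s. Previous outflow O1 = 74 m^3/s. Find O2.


Muskingum coefficients:
denom = 2*K*(1-X) + dt = 2*6.4*(1-0.06) + 8.2 = 20.232.
C0 = (dt - 2*K*X)/denom = (8.2 - 2*6.4*0.06)/20.232 = 0.3673.
C1 = (dt + 2*K*X)/denom = (8.2 + 2*6.4*0.06)/20.232 = 0.4433.
C2 = (2*K*(1-X) - dt)/denom = 0.1894.
O2 = C0*I2 + C1*I1 + C2*O1
   = 0.3673*198 + 0.4433*51 + 0.1894*74
   = 109.36 m^3/s.

109.36


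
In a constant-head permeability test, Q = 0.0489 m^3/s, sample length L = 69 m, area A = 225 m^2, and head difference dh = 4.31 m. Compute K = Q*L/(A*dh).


From K = Q*L / (A*dh):
Numerator: Q*L = 0.0489 * 69 = 3.3741.
Denominator: A*dh = 225 * 4.31 = 969.75.
K = 3.3741 / 969.75 = 0.003479 m/s.

0.003479


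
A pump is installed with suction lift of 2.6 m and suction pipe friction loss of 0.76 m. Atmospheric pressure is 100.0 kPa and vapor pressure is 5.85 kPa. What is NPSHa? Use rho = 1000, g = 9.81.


NPSHa = p_atm/(rho*g) - z_s - hf_s - p_vap/(rho*g).
p_atm/(rho*g) = 100.0*1000 / (1000*9.81) = 10.194 m.
p_vap/(rho*g) = 5.85*1000 / (1000*9.81) = 0.596 m.
NPSHa = 10.194 - 2.6 - 0.76 - 0.596
      = 6.24 m.

6.24


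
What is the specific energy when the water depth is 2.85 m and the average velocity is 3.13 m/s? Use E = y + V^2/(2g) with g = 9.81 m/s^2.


Specific energy E = y + V^2/(2g).
Velocity head = V^2/(2g) = 3.13^2 / (2*9.81) = 9.7969 / 19.62 = 0.4993 m.
E = 2.85 + 0.4993 = 3.3493 m.

3.3493


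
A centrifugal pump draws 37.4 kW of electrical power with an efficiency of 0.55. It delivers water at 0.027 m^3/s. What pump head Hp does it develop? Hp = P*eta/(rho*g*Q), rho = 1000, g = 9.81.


Pump head formula: Hp = P * eta / (rho * g * Q).
Numerator: P * eta = 37.4 * 1000 * 0.55 = 20570.0 W.
Denominator: rho * g * Q = 1000 * 9.81 * 0.027 = 264.87.
Hp = 20570.0 / 264.87 = 77.66 m.

77.66


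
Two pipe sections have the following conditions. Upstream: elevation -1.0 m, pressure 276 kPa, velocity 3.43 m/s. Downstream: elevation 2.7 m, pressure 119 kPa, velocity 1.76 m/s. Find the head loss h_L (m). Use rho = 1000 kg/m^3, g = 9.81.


Total head at each section: H = z + p/(rho*g) + V^2/(2g).
H1 = -1.0 + 276*1000/(1000*9.81) + 3.43^2/(2*9.81)
   = -1.0 + 28.135 + 0.5996
   = 27.734 m.
H2 = 2.7 + 119*1000/(1000*9.81) + 1.76^2/(2*9.81)
   = 2.7 + 12.13 + 0.1579
   = 14.988 m.
h_L = H1 - H2 = 27.734 - 14.988 = 12.746 m.

12.746


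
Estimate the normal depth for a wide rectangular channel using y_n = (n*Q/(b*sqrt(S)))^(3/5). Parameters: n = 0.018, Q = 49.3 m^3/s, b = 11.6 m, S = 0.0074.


We use the wide-channel approximation y_n = (n*Q/(b*sqrt(S)))^(3/5).
sqrt(S) = sqrt(0.0074) = 0.086023.
Numerator: n*Q = 0.018 * 49.3 = 0.8874.
Denominator: b*sqrt(S) = 11.6 * 0.086023 = 0.997867.
arg = 0.8893.
y_n = 0.8893^(3/5) = 0.932 m.

0.932


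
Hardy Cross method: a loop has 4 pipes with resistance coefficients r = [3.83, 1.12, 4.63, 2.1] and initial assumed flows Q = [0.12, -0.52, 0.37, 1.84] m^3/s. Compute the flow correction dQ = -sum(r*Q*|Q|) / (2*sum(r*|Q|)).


Numerator terms (r*Q*|Q|): 3.83*0.12*|0.12| = 0.0552; 1.12*-0.52*|-0.52| = -0.3028; 4.63*0.37*|0.37| = 0.6338; 2.1*1.84*|1.84| = 7.1098.
Sum of numerator = 7.4959.
Denominator terms (r*|Q|): 3.83*|0.12| = 0.4596; 1.12*|-0.52| = 0.5824; 4.63*|0.37| = 1.7131; 2.1*|1.84| = 3.864.
2 * sum of denominator = 2 * 6.6191 = 13.2382.
dQ = -7.4959 / 13.2382 = -0.5662 m^3/s.

-0.5662


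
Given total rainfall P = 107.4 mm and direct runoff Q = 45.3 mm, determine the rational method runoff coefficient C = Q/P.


The runoff coefficient C = runoff depth / rainfall depth.
C = 45.3 / 107.4
  = 0.4218.

0.4218


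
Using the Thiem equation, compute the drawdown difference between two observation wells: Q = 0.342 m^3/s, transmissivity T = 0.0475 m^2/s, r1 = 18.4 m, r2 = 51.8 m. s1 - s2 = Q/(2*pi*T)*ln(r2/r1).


Thiem equation: s1 - s2 = Q/(2*pi*T) * ln(r2/r1).
ln(r2/r1) = ln(51.8/18.4) = 1.035.
Q/(2*pi*T) = 0.342 / (2*pi*0.0475) = 0.342 / 0.2985 = 1.1459.
s1 - s2 = 1.1459 * 1.035 = 1.1861 m.

1.1861


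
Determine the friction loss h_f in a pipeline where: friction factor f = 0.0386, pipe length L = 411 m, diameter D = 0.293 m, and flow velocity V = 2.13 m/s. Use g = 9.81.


Darcy-Weisbach equation: h_f = f * (L/D) * V^2/(2g).
f * L/D = 0.0386 * 411/0.293 = 54.1454.
V^2/(2g) = 2.13^2 / (2*9.81) = 4.5369 / 19.62 = 0.2312 m.
h_f = 54.1454 * 0.2312 = 12.521 m.

12.521


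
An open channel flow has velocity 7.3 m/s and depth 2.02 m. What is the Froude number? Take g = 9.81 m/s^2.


The Froude number is defined as Fr = V / sqrt(g*y).
g*y = 9.81 * 2.02 = 19.8162.
sqrt(g*y) = sqrt(19.8162) = 4.4515.
Fr = 7.3 / 4.4515 = 1.6399.

1.6399


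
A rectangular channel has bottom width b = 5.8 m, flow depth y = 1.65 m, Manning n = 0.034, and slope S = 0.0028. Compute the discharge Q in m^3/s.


For a rectangular channel, the cross-sectional area A = b * y = 5.8 * 1.65 = 9.57 m^2.
The wetted perimeter P = b + 2y = 5.8 + 2*1.65 = 9.1 m.
Hydraulic radius R = A/P = 9.57/9.1 = 1.0516 m.
Velocity V = (1/n)*R^(2/3)*S^(1/2) = (1/0.034)*1.0516^(2/3)*0.0028^(1/2) = 1.6095 m/s.
Discharge Q = A * V = 9.57 * 1.6095 = 15.403 m^3/s.

15.403


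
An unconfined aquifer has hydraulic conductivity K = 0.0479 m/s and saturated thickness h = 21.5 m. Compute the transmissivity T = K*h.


Transmissivity is defined as T = K * h.
T = 0.0479 * 21.5
  = 1.0298 m^2/s.

1.0298


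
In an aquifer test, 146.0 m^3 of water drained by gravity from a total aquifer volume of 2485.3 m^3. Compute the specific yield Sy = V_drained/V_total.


Specific yield Sy = Volume drained / Total volume.
Sy = 146.0 / 2485.3
   = 0.0587.

0.0587


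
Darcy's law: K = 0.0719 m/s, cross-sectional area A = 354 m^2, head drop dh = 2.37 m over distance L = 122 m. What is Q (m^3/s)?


Darcy's law: Q = K * A * i, where i = dh/L.
Hydraulic gradient i = 2.37 / 122 = 0.019426.
Q = 0.0719 * 354 * 0.019426
  = 0.4944 m^3/s.

0.4944


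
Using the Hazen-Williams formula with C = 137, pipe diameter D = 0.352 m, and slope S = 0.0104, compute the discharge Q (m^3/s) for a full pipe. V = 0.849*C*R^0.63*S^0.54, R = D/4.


For a full circular pipe, R = D/4 = 0.352/4 = 0.088 m.
V = 0.849 * 137 * 0.088^0.63 * 0.0104^0.54
  = 0.849 * 137 * 0.216284 * 0.084957
  = 2.1372 m/s.
Pipe area A = pi*D^2/4 = pi*0.352^2/4 = 0.0973 m^2.
Q = A * V = 0.0973 * 2.1372 = 0.208 m^3/s.

0.208


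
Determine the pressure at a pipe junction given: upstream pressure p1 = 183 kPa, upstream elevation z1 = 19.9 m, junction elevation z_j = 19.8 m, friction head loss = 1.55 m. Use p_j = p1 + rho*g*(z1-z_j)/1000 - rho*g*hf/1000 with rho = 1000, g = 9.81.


Junction pressure: p_j = p1 + rho*g*(z1 - z_j)/1000 - rho*g*hf/1000.
Elevation term = 1000*9.81*(19.9 - 19.8)/1000 = 0.981 kPa.
Friction term = 1000*9.81*1.55/1000 = 15.206 kPa.
p_j = 183 + 0.981 - 15.206 = 168.78 kPa.

168.78


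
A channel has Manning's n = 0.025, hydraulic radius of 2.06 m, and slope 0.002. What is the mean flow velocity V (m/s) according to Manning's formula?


Manning's equation gives V = (1/n) * R^(2/3) * S^(1/2).
First, compute R^(2/3) = 2.06^(2/3) = 1.619.
Next, S^(1/2) = 0.002^(1/2) = 0.044721.
Then 1/n = 1/0.025 = 40.0.
V = 40.0 * 1.619 * 0.044721 = 2.8961 m/s.

2.8961


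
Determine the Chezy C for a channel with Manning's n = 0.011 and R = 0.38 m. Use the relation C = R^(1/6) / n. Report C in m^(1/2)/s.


The Chezy coefficient relates to Manning's n through C = R^(1/6) / n.
R^(1/6) = 0.38^(1/6) = 0.851067.
C = 0.851067 / 0.011 = 77.37 m^(1/2)/s.

77.37


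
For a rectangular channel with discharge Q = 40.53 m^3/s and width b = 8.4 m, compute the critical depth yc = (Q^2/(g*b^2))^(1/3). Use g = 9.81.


Using yc = (Q^2 / (g * b^2))^(1/3):
Q^2 = 40.53^2 = 1642.68.
g * b^2 = 9.81 * 8.4^2 = 9.81 * 70.56 = 692.19.
Q^2 / (g*b^2) = 1642.68 / 692.19 = 2.3732.
yc = 2.3732^(1/3) = 1.3339 m.

1.3339


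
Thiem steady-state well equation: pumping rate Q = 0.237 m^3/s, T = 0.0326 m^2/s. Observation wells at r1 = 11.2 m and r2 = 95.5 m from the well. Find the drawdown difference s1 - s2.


Thiem equation: s1 - s2 = Q/(2*pi*T) * ln(r2/r1).
ln(r2/r1) = ln(95.5/11.2) = 2.1432.
Q/(2*pi*T) = 0.237 / (2*pi*0.0326) = 0.237 / 0.2048 = 1.157.
s1 - s2 = 1.157 * 2.1432 = 2.4798 m.

2.4798


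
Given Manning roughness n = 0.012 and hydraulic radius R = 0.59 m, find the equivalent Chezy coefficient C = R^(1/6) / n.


The Chezy coefficient relates to Manning's n through C = R^(1/6) / n.
R^(1/6) = 0.59^(1/6) = 0.915817.
C = 0.915817 / 0.012 = 76.32 m^(1/2)/s.

76.32


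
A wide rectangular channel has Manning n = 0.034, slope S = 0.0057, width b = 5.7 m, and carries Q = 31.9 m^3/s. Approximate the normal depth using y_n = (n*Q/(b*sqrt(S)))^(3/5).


We use the wide-channel approximation y_n = (n*Q/(b*sqrt(S)))^(3/5).
sqrt(S) = sqrt(0.0057) = 0.075498.
Numerator: n*Q = 0.034 * 31.9 = 1.0846.
Denominator: b*sqrt(S) = 5.7 * 0.075498 = 0.430339.
arg = 2.5203.
y_n = 2.5203^(3/5) = 1.7413 m.

1.7413


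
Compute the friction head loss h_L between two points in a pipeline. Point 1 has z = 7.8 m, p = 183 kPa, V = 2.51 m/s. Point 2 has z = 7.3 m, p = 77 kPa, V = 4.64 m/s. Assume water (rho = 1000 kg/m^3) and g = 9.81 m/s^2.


Total head at each section: H = z + p/(rho*g) + V^2/(2g).
H1 = 7.8 + 183*1000/(1000*9.81) + 2.51^2/(2*9.81)
   = 7.8 + 18.654 + 0.3211
   = 26.776 m.
H2 = 7.3 + 77*1000/(1000*9.81) + 4.64^2/(2*9.81)
   = 7.3 + 7.849 + 1.0973
   = 16.246 m.
h_L = H1 - H2 = 26.776 - 16.246 = 10.529 m.

10.529


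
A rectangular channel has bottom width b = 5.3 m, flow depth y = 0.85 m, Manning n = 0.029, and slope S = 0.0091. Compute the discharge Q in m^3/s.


For a rectangular channel, the cross-sectional area A = b * y = 5.3 * 0.85 = 4.5 m^2.
The wetted perimeter P = b + 2y = 5.3 + 2*0.85 = 7.0 m.
Hydraulic radius R = A/P = 4.5/7.0 = 0.6436 m.
Velocity V = (1/n)*R^(2/3)*S^(1/2) = (1/0.029)*0.6436^(2/3)*0.0091^(1/2) = 2.452 m/s.
Discharge Q = A * V = 4.5 * 2.452 = 11.046 m^3/s.

11.046


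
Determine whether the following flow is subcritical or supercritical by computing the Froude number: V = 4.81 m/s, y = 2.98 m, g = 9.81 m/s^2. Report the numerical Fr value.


The Froude number is defined as Fr = V / sqrt(g*y).
g*y = 9.81 * 2.98 = 29.2338.
sqrt(g*y) = sqrt(29.2338) = 5.4068.
Fr = 4.81 / 5.4068 = 0.8896.
Since Fr < 1, the flow is subcritical.

0.8896


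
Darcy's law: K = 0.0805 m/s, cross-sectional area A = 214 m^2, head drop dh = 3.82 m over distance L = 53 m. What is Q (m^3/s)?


Darcy's law: Q = K * A * i, where i = dh/L.
Hydraulic gradient i = 3.82 / 53 = 0.072075.
Q = 0.0805 * 214 * 0.072075
  = 1.2416 m^3/s.

1.2416


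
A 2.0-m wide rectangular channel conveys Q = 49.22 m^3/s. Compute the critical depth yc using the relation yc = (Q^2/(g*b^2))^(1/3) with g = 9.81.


Using yc = (Q^2 / (g * b^2))^(1/3):
Q^2 = 49.22^2 = 2422.61.
g * b^2 = 9.81 * 2.0^2 = 9.81 * 4.0 = 39.24.
Q^2 / (g*b^2) = 2422.61 / 39.24 = 61.7383.
yc = 61.7383^(1/3) = 3.9523 m.

3.9523


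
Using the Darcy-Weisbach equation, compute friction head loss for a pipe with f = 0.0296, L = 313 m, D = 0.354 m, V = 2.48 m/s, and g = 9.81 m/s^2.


Darcy-Weisbach equation: h_f = f * (L/D) * V^2/(2g).
f * L/D = 0.0296 * 313/0.354 = 26.1718.
V^2/(2g) = 2.48^2 / (2*9.81) = 6.1504 / 19.62 = 0.3135 m.
h_f = 26.1718 * 0.3135 = 8.204 m.

8.204


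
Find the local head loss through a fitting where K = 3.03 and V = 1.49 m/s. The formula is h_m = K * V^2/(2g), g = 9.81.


Minor loss formula: h_m = K * V^2/(2g).
V^2 = 1.49^2 = 2.2201.
V^2/(2g) = 2.2201 / 19.62 = 0.1132 m.
h_m = 3.03 * 0.1132 = 0.3429 m.

0.3429


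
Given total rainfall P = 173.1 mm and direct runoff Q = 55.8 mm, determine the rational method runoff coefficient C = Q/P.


The runoff coefficient C = runoff depth / rainfall depth.
C = 55.8 / 173.1
  = 0.3224.

0.3224


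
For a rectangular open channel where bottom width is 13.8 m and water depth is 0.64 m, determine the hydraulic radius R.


For a rectangular section:
Flow area A = b * y = 13.8 * 0.64 = 8.83 m^2.
Wetted perimeter P = b + 2y = 13.8 + 2*0.64 = 15.08 m.
Hydraulic radius R = A/P = 8.83 / 15.08 = 0.5857 m.

0.5857


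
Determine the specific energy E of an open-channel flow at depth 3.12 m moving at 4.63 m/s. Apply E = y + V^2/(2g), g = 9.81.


Specific energy E = y + V^2/(2g).
Velocity head = V^2/(2g) = 4.63^2 / (2*9.81) = 21.4369 / 19.62 = 1.0926 m.
E = 3.12 + 1.0926 = 4.2126 m.

4.2126


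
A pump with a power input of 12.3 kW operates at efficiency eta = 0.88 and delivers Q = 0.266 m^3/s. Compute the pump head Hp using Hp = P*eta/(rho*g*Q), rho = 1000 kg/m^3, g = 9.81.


Pump head formula: Hp = P * eta / (rho * g * Q).
Numerator: P * eta = 12.3 * 1000 * 0.88 = 10824.0 W.
Denominator: rho * g * Q = 1000 * 9.81 * 0.266 = 2609.46.
Hp = 10824.0 / 2609.46 = 4.15 m.

4.15


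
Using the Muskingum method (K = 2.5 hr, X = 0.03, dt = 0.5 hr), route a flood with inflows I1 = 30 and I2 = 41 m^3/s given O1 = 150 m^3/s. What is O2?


Muskingum coefficients:
denom = 2*K*(1-X) + dt = 2*2.5*(1-0.03) + 0.5 = 5.35.
C0 = (dt - 2*K*X)/denom = (0.5 - 2*2.5*0.03)/5.35 = 0.0654.
C1 = (dt + 2*K*X)/denom = (0.5 + 2*2.5*0.03)/5.35 = 0.1215.
C2 = (2*K*(1-X) - dt)/denom = 0.8131.
O2 = C0*I2 + C1*I1 + C2*O1
   = 0.0654*41 + 0.1215*30 + 0.8131*150
   = 128.29 m^3/s.

128.29


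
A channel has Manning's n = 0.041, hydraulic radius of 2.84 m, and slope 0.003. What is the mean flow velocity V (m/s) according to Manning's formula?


Manning's equation gives V = (1/n) * R^(2/3) * S^(1/2).
First, compute R^(2/3) = 2.84^(2/3) = 2.0055.
Next, S^(1/2) = 0.003^(1/2) = 0.054772.
Then 1/n = 1/0.041 = 24.39.
V = 24.39 * 2.0055 * 0.054772 = 2.6791 m/s.

2.6791


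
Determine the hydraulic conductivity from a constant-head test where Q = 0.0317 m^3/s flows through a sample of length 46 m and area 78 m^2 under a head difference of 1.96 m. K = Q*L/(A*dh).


From K = Q*L / (A*dh):
Numerator: Q*L = 0.0317 * 46 = 1.4582.
Denominator: A*dh = 78 * 1.96 = 152.88.
K = 1.4582 / 152.88 = 0.009538 m/s.

0.009538


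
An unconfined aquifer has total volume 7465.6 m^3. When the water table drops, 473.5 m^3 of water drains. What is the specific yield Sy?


Specific yield Sy = Volume drained / Total volume.
Sy = 473.5 / 7465.6
   = 0.0634.

0.0634


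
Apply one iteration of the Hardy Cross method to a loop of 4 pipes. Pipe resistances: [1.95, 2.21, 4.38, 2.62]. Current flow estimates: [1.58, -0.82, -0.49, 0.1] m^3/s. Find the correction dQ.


Numerator terms (r*Q*|Q|): 1.95*1.58*|1.58| = 4.868; 2.21*-0.82*|-0.82| = -1.486; 4.38*-0.49*|-0.49| = -1.0516; 2.62*0.1*|0.1| = 0.0262.
Sum of numerator = 2.3565.
Denominator terms (r*|Q|): 1.95*|1.58| = 3.081; 2.21*|-0.82| = 1.8122; 4.38*|-0.49| = 2.1462; 2.62*|0.1| = 0.262.
2 * sum of denominator = 2 * 7.3014 = 14.6028.
dQ = -2.3565 / 14.6028 = -0.1614 m^3/s.

-0.1614


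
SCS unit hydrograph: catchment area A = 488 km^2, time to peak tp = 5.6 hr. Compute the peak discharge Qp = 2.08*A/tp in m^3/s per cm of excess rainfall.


SCS formula: Qp = 2.08 * A / tp.
Qp = 2.08 * 488 / 5.6
   = 1015.04 / 5.6
   = 181.26 m^3/s per cm.

181.26


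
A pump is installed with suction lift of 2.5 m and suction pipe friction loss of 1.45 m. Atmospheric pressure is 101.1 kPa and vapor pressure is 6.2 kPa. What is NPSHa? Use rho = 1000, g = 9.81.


NPSHa = p_atm/(rho*g) - z_s - hf_s - p_vap/(rho*g).
p_atm/(rho*g) = 101.1*1000 / (1000*9.81) = 10.306 m.
p_vap/(rho*g) = 6.2*1000 / (1000*9.81) = 0.632 m.
NPSHa = 10.306 - 2.5 - 1.45 - 0.632
      = 5.72 m.

5.72


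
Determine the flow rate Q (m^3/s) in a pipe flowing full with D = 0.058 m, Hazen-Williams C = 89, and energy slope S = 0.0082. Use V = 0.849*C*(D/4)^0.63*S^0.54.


For a full circular pipe, R = D/4 = 0.058/4 = 0.0145 m.
V = 0.849 * 89 * 0.0145^0.63 * 0.0082^0.54
  = 0.849 * 89 * 0.069448 * 0.074724
  = 0.3921 m/s.
Pipe area A = pi*D^2/4 = pi*0.058^2/4 = 0.0026 m^2.
Q = A * V = 0.0026 * 0.3921 = 0.001 m^3/s.

0.001


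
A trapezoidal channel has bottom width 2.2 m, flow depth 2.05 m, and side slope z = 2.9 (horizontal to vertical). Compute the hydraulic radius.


For a trapezoidal section with side slope z:
A = (b + z*y)*y = (2.2 + 2.9*2.05)*2.05 = 16.697 m^2.
P = b + 2*y*sqrt(1 + z^2) = 2.2 + 2*2.05*sqrt(1 + 2.9^2) = 14.777 m.
R = A/P = 16.697 / 14.777 = 1.1299 m.

1.1299


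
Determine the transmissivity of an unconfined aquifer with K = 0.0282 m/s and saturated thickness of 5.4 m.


Transmissivity is defined as T = K * h.
T = 0.0282 * 5.4
  = 0.1523 m^2/s.

0.1523


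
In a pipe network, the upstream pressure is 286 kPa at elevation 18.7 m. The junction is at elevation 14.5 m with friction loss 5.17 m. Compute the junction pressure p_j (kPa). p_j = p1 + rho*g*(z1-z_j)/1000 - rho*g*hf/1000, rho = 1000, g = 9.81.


Junction pressure: p_j = p1 + rho*g*(z1 - z_j)/1000 - rho*g*hf/1000.
Elevation term = 1000*9.81*(18.7 - 14.5)/1000 = 41.202 kPa.
Friction term = 1000*9.81*5.17/1000 = 50.718 kPa.
p_j = 286 + 41.202 - 50.718 = 276.48 kPa.

276.48


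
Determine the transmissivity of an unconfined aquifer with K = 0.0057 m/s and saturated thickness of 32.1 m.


Transmissivity is defined as T = K * h.
T = 0.0057 * 32.1
  = 0.183 m^2/s.

0.183


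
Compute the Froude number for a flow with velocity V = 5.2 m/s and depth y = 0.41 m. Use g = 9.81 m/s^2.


The Froude number is defined as Fr = V / sqrt(g*y).
g*y = 9.81 * 0.41 = 4.0221.
sqrt(g*y) = sqrt(4.0221) = 2.0055.
Fr = 5.2 / 2.0055 = 2.5928.

2.5928


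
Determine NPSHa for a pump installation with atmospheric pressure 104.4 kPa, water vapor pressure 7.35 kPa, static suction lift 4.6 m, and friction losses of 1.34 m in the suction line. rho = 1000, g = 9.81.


NPSHa = p_atm/(rho*g) - z_s - hf_s - p_vap/(rho*g).
p_atm/(rho*g) = 104.4*1000 / (1000*9.81) = 10.642 m.
p_vap/(rho*g) = 7.35*1000 / (1000*9.81) = 0.749 m.
NPSHa = 10.642 - 4.6 - 1.34 - 0.749
      = 3.95 m.

3.95


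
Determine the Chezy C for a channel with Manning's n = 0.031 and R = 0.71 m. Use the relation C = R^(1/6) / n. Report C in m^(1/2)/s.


The Chezy coefficient relates to Manning's n through C = R^(1/6) / n.
R^(1/6) = 0.71^(1/6) = 0.944517.
C = 0.944517 / 0.031 = 30.47 m^(1/2)/s.

30.47


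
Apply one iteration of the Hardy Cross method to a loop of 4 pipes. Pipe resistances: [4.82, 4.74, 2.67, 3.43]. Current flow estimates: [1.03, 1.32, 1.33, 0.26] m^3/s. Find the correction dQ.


Numerator terms (r*Q*|Q|): 4.82*1.03*|1.03| = 5.1135; 4.74*1.32*|1.32| = 8.259; 2.67*1.33*|1.33| = 4.723; 3.43*0.26*|0.26| = 0.2319.
Sum of numerator = 18.3273.
Denominator terms (r*|Q|): 4.82*|1.03| = 4.9646; 4.74*|1.32| = 6.2568; 2.67*|1.33| = 3.5511; 3.43*|0.26| = 0.8918.
2 * sum of denominator = 2 * 15.6643 = 31.3286.
dQ = -18.3273 / 31.3286 = -0.585 m^3/s.

-0.585


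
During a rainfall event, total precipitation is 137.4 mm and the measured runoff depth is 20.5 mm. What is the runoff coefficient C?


The runoff coefficient C = runoff depth / rainfall depth.
C = 20.5 / 137.4
  = 0.1492.

0.1492


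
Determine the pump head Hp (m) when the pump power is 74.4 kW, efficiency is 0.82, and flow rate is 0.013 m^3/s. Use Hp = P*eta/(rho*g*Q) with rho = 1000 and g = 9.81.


Pump head formula: Hp = P * eta / (rho * g * Q).
Numerator: P * eta = 74.4 * 1000 * 0.82 = 61008.0 W.
Denominator: rho * g * Q = 1000 * 9.81 * 0.013 = 127.53.
Hp = 61008.0 / 127.53 = 478.38 m.

478.38


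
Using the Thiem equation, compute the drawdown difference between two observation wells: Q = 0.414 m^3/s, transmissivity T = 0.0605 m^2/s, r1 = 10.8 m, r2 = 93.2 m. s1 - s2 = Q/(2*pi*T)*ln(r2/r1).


Thiem equation: s1 - s2 = Q/(2*pi*T) * ln(r2/r1).
ln(r2/r1) = ln(93.2/10.8) = 2.1552.
Q/(2*pi*T) = 0.414 / (2*pi*0.0605) = 0.414 / 0.3801 = 1.0891.
s1 - s2 = 1.0891 * 2.1552 = 2.3472 m.

2.3472


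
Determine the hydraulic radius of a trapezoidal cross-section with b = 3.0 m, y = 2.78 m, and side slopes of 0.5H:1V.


For a trapezoidal section with side slope z:
A = (b + z*y)*y = (3.0 + 0.5*2.78)*2.78 = 12.204 m^2.
P = b + 2*y*sqrt(1 + z^2) = 3.0 + 2*2.78*sqrt(1 + 0.5^2) = 9.216 m.
R = A/P = 12.204 / 9.216 = 1.3242 m.

1.3242


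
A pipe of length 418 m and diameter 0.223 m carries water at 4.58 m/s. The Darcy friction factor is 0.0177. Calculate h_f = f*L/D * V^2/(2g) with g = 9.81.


Darcy-Weisbach equation: h_f = f * (L/D) * V^2/(2g).
f * L/D = 0.0177 * 418/0.223 = 33.1776.
V^2/(2g) = 4.58^2 / (2*9.81) = 20.9764 / 19.62 = 1.0691 m.
h_f = 33.1776 * 1.0691 = 35.471 m.

35.471


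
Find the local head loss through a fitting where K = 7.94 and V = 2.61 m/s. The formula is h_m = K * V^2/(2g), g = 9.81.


Minor loss formula: h_m = K * V^2/(2g).
V^2 = 2.61^2 = 6.8121.
V^2/(2g) = 6.8121 / 19.62 = 0.3472 m.
h_m = 7.94 * 0.3472 = 2.7568 m.

2.7568


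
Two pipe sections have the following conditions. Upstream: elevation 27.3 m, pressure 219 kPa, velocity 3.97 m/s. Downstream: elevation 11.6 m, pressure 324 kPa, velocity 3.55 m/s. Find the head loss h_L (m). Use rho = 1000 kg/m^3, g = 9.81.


Total head at each section: H = z + p/(rho*g) + V^2/(2g).
H1 = 27.3 + 219*1000/(1000*9.81) + 3.97^2/(2*9.81)
   = 27.3 + 22.324 + 0.8033
   = 50.427 m.
H2 = 11.6 + 324*1000/(1000*9.81) + 3.55^2/(2*9.81)
   = 11.6 + 33.028 + 0.6423
   = 45.27 m.
h_L = H1 - H2 = 50.427 - 45.27 = 5.158 m.

5.158


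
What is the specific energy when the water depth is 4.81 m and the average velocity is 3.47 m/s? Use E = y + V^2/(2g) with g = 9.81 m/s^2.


Specific energy E = y + V^2/(2g).
Velocity head = V^2/(2g) = 3.47^2 / (2*9.81) = 12.0409 / 19.62 = 0.6137 m.
E = 4.81 + 0.6137 = 5.4237 m.

5.4237


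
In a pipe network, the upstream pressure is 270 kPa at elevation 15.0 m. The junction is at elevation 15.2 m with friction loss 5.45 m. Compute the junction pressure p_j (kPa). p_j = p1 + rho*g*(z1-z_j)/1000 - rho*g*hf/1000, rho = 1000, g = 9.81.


Junction pressure: p_j = p1 + rho*g*(z1 - z_j)/1000 - rho*g*hf/1000.
Elevation term = 1000*9.81*(15.0 - 15.2)/1000 = -1.962 kPa.
Friction term = 1000*9.81*5.45/1000 = 53.465 kPa.
p_j = 270 + -1.962 - 53.465 = 214.57 kPa.

214.57


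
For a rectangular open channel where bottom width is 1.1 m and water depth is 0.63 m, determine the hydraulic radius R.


For a rectangular section:
Flow area A = b * y = 1.1 * 0.63 = 0.69 m^2.
Wetted perimeter P = b + 2y = 1.1 + 2*0.63 = 2.36 m.
Hydraulic radius R = A/P = 0.69 / 2.36 = 0.2936 m.

0.2936


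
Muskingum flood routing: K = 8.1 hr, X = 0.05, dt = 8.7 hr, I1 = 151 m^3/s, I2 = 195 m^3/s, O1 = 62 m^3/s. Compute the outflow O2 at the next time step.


Muskingum coefficients:
denom = 2*K*(1-X) + dt = 2*8.1*(1-0.05) + 8.7 = 24.09.
C0 = (dt - 2*K*X)/denom = (8.7 - 2*8.1*0.05)/24.09 = 0.3275.
C1 = (dt + 2*K*X)/denom = (8.7 + 2*8.1*0.05)/24.09 = 0.3948.
C2 = (2*K*(1-X) - dt)/denom = 0.2777.
O2 = C0*I2 + C1*I1 + C2*O1
   = 0.3275*195 + 0.3948*151 + 0.2777*62
   = 140.69 m^3/s.

140.69


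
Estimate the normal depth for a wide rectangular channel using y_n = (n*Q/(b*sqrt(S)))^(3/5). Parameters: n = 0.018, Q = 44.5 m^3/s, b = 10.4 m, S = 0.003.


We use the wide-channel approximation y_n = (n*Q/(b*sqrt(S)))^(3/5).
sqrt(S) = sqrt(0.003) = 0.054772.
Numerator: n*Q = 0.018 * 44.5 = 0.801.
Denominator: b*sqrt(S) = 10.4 * 0.054772 = 0.569629.
arg = 1.4062.
y_n = 1.4062^(3/5) = 1.2269 m.

1.2269


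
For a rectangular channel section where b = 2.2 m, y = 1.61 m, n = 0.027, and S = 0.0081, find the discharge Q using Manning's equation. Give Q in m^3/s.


For a rectangular channel, the cross-sectional area A = b * y = 2.2 * 1.61 = 3.54 m^2.
The wetted perimeter P = b + 2y = 2.2 + 2*1.61 = 5.42 m.
Hydraulic radius R = A/P = 3.54/5.42 = 0.6535 m.
Velocity V = (1/n)*R^(2/3)*S^(1/2) = (1/0.027)*0.6535^(2/3)*0.0081^(1/2) = 2.5102 m/s.
Discharge Q = A * V = 3.54 * 2.5102 = 8.891 m^3/s.

8.891


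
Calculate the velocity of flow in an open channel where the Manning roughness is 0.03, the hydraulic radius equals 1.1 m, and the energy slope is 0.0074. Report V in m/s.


Manning's equation gives V = (1/n) * R^(2/3) * S^(1/2).
First, compute R^(2/3) = 1.1^(2/3) = 1.0656.
Next, S^(1/2) = 0.0074^(1/2) = 0.086023.
Then 1/n = 1/0.03 = 33.33.
V = 33.33 * 1.0656 * 0.086023 = 3.0556 m/s.

3.0556


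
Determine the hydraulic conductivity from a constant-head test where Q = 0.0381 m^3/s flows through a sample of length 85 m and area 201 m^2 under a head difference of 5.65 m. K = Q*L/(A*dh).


From K = Q*L / (A*dh):
Numerator: Q*L = 0.0381 * 85 = 3.2385.
Denominator: A*dh = 201 * 5.65 = 1135.65.
K = 3.2385 / 1135.65 = 0.002852 m/s.

0.002852


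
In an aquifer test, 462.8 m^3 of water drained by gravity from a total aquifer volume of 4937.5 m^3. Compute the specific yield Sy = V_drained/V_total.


Specific yield Sy = Volume drained / Total volume.
Sy = 462.8 / 4937.5
   = 0.0937.

0.0937


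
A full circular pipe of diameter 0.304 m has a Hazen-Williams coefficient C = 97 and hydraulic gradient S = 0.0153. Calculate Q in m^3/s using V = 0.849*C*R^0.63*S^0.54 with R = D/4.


For a full circular pipe, R = D/4 = 0.304/4 = 0.076 m.
V = 0.849 * 97 * 0.076^0.63 * 0.0153^0.54
  = 0.849 * 97 * 0.197203 * 0.104649
  = 1.6995 m/s.
Pipe area A = pi*D^2/4 = pi*0.304^2/4 = 0.0726 m^2.
Q = A * V = 0.0726 * 1.6995 = 0.1234 m^3/s.

0.1234


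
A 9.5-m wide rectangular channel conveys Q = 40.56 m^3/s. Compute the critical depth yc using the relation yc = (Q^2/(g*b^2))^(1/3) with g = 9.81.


Using yc = (Q^2 / (g * b^2))^(1/3):
Q^2 = 40.56^2 = 1645.11.
g * b^2 = 9.81 * 9.5^2 = 9.81 * 90.25 = 885.35.
Q^2 / (g*b^2) = 1645.11 / 885.35 = 1.8581.
yc = 1.8581^(1/3) = 1.2294 m.

1.2294


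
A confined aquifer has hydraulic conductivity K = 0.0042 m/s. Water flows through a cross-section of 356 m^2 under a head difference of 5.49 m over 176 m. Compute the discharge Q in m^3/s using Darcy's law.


Darcy's law: Q = K * A * i, where i = dh/L.
Hydraulic gradient i = 5.49 / 176 = 0.031193.
Q = 0.0042 * 356 * 0.031193
  = 0.0466 m^3/s.

0.0466


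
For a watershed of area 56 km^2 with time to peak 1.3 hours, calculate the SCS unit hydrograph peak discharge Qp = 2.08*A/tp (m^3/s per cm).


SCS formula: Qp = 2.08 * A / tp.
Qp = 2.08 * 56 / 1.3
   = 116.48 / 1.3
   = 89.6 m^3/s per cm.

89.6


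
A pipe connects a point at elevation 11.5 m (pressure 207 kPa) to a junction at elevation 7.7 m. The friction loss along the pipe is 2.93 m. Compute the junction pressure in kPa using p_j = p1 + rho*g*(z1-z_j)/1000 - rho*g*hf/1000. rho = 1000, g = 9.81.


Junction pressure: p_j = p1 + rho*g*(z1 - z_j)/1000 - rho*g*hf/1000.
Elevation term = 1000*9.81*(11.5 - 7.7)/1000 = 37.278 kPa.
Friction term = 1000*9.81*2.93/1000 = 28.743 kPa.
p_j = 207 + 37.278 - 28.743 = 215.53 kPa.

215.53


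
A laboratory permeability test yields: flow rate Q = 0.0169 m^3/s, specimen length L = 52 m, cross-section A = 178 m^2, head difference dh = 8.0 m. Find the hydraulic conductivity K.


From K = Q*L / (A*dh):
Numerator: Q*L = 0.0169 * 52 = 0.8788.
Denominator: A*dh = 178 * 8.0 = 1424.0.
K = 0.8788 / 1424.0 = 0.000617 m/s.

0.000617


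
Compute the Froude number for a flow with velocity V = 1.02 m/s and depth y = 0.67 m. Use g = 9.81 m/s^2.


The Froude number is defined as Fr = V / sqrt(g*y).
g*y = 9.81 * 0.67 = 6.5727.
sqrt(g*y) = sqrt(6.5727) = 2.5637.
Fr = 1.02 / 2.5637 = 0.3979.

0.3979


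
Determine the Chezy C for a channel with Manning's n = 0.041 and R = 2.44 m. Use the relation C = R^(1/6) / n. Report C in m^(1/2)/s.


The Chezy coefficient relates to Manning's n through C = R^(1/6) / n.
R^(1/6) = 2.44^(1/6) = 1.160286.
C = 1.160286 / 0.041 = 28.3 m^(1/2)/s.

28.3


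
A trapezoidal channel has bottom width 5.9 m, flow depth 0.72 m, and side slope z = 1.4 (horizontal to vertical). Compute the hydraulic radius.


For a trapezoidal section with side slope z:
A = (b + z*y)*y = (5.9 + 1.4*0.72)*0.72 = 4.974 m^2.
P = b + 2*y*sqrt(1 + z^2) = 5.9 + 2*0.72*sqrt(1 + 1.4^2) = 8.377 m.
R = A/P = 4.974 / 8.377 = 0.5937 m.

0.5937


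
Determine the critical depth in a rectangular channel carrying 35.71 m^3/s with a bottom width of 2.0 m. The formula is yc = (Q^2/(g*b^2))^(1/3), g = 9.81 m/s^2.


Using yc = (Q^2 / (g * b^2))^(1/3):
Q^2 = 35.71^2 = 1275.2.
g * b^2 = 9.81 * 2.0^2 = 9.81 * 4.0 = 39.24.
Q^2 / (g*b^2) = 1275.2 / 39.24 = 32.4975.
yc = 32.4975^(1/3) = 3.1912 m.

3.1912


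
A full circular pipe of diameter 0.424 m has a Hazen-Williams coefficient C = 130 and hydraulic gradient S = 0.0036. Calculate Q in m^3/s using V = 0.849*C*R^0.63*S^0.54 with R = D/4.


For a full circular pipe, R = D/4 = 0.424/4 = 0.106 m.
V = 0.849 * 130 * 0.106^0.63 * 0.0036^0.54
  = 0.849 * 130 * 0.243188 * 0.047907
  = 1.2859 m/s.
Pipe area A = pi*D^2/4 = pi*0.424^2/4 = 0.1412 m^2.
Q = A * V = 0.1412 * 1.2859 = 0.1816 m^3/s.

0.1816


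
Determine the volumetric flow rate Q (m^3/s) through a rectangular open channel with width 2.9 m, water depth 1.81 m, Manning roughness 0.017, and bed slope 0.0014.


For a rectangular channel, the cross-sectional area A = b * y = 2.9 * 1.81 = 5.25 m^2.
The wetted perimeter P = b + 2y = 2.9 + 2*1.81 = 6.52 m.
Hydraulic radius R = A/P = 5.25/6.52 = 0.8051 m.
Velocity V = (1/n)*R^(2/3)*S^(1/2) = (1/0.017)*0.8051^(2/3)*0.0014^(1/2) = 1.9047 m/s.
Discharge Q = A * V = 5.25 * 1.9047 = 9.998 m^3/s.

9.998


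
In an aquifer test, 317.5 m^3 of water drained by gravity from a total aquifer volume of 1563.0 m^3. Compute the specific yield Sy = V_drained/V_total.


Specific yield Sy = Volume drained / Total volume.
Sy = 317.5 / 1563.0
   = 0.2031.

0.2031


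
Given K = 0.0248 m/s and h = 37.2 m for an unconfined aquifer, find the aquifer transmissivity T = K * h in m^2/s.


Transmissivity is defined as T = K * h.
T = 0.0248 * 37.2
  = 0.9226 m^2/s.

0.9226


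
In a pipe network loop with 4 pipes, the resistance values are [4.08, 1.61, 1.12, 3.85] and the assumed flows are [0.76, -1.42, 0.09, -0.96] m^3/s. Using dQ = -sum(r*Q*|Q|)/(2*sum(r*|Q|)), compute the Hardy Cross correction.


Numerator terms (r*Q*|Q|): 4.08*0.76*|0.76| = 2.3566; 1.61*-1.42*|-1.42| = -3.2464; 1.12*0.09*|0.09| = 0.0091; 3.85*-0.96*|-0.96| = -3.5482.
Sum of numerator = -4.4289.
Denominator terms (r*|Q|): 4.08*|0.76| = 3.1008; 1.61*|-1.42| = 2.2862; 1.12*|0.09| = 0.1008; 3.85*|-0.96| = 3.696.
2 * sum of denominator = 2 * 9.1838 = 18.3676.
dQ = --4.4289 / 18.3676 = 0.2411 m^3/s.

0.2411


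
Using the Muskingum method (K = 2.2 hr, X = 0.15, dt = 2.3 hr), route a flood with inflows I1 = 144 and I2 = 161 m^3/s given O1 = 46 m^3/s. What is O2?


Muskingum coefficients:
denom = 2*K*(1-X) + dt = 2*2.2*(1-0.15) + 2.3 = 6.04.
C0 = (dt - 2*K*X)/denom = (2.3 - 2*2.2*0.15)/6.04 = 0.2715.
C1 = (dt + 2*K*X)/denom = (2.3 + 2*2.2*0.15)/6.04 = 0.4901.
C2 = (2*K*(1-X) - dt)/denom = 0.2384.
O2 = C0*I2 + C1*I1 + C2*O1
   = 0.2715*161 + 0.4901*144 + 0.2384*46
   = 125.25 m^3/s.

125.25


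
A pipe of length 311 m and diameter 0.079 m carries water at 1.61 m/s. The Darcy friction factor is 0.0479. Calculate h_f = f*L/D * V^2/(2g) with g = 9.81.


Darcy-Weisbach equation: h_f = f * (L/D) * V^2/(2g).
f * L/D = 0.0479 * 311/0.079 = 188.5684.
V^2/(2g) = 1.61^2 / (2*9.81) = 2.5921 / 19.62 = 0.1321 m.
h_f = 188.5684 * 0.1321 = 24.913 m.

24.913


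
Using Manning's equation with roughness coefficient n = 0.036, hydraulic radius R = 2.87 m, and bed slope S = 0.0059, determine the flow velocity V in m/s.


Manning's equation gives V = (1/n) * R^(2/3) * S^(1/2).
First, compute R^(2/3) = 2.87^(2/3) = 2.0195.
Next, S^(1/2) = 0.0059^(1/2) = 0.076811.
Then 1/n = 1/0.036 = 27.78.
V = 27.78 * 2.0195 * 0.076811 = 4.309 m/s.

4.309


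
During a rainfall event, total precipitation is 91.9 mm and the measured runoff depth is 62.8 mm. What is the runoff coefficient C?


The runoff coefficient C = runoff depth / rainfall depth.
C = 62.8 / 91.9
  = 0.6834.

0.6834


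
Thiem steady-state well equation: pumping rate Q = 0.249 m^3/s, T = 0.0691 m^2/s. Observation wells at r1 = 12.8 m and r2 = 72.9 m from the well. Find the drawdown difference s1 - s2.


Thiem equation: s1 - s2 = Q/(2*pi*T) * ln(r2/r1).
ln(r2/r1) = ln(72.9/12.8) = 1.7396.
Q/(2*pi*T) = 0.249 / (2*pi*0.0691) = 0.249 / 0.4342 = 0.5735.
s1 - s2 = 0.5735 * 1.7396 = 0.9977 m.

0.9977


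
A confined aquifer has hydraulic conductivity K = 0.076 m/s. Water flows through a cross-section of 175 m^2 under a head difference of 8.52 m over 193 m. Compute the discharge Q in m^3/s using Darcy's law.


Darcy's law: Q = K * A * i, where i = dh/L.
Hydraulic gradient i = 8.52 / 193 = 0.044145.
Q = 0.076 * 175 * 0.044145
  = 0.5871 m^3/s.

0.5871


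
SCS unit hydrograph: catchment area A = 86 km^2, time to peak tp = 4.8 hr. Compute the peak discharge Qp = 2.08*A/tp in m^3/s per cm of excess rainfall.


SCS formula: Qp = 2.08 * A / tp.
Qp = 2.08 * 86 / 4.8
   = 178.88 / 4.8
   = 37.27 m^3/s per cm.

37.27
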